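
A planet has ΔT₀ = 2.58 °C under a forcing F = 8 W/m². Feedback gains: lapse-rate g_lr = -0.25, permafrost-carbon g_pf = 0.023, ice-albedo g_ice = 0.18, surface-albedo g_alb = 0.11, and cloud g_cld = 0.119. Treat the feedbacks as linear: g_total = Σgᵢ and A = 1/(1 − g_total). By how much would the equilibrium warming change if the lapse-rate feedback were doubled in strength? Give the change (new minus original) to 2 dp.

-0.74 °C

Original: g = 0.182, ΔT = 2.58/(1−0.182) = 3.1540 °C.
With doubled lapse-rate: g' = -0.068, ΔT' = 2.58/(1+0.068) = 2.4157 °C.
Change = 2.4157 − 3.1540 = -0.74 °C.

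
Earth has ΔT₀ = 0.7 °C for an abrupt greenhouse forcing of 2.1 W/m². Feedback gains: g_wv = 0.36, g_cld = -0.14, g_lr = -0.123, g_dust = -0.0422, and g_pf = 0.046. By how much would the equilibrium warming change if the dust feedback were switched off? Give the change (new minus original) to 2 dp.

0.04 °C

Original: g = 0.1008, ΔT = 0.7/(1−0.1008) = 0.7785 °C.
Without dust: g' = 0.143, ΔT' = 0.7/(1−0.143) = 0.8168 °C.
Change = 0.8168 − 0.7785 = 0.04 °C.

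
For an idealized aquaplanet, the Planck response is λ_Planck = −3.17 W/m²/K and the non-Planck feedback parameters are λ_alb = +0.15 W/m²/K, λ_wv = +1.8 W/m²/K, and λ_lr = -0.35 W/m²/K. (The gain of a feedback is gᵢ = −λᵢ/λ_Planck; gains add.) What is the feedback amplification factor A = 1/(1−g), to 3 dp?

2.019

Convert to gains: g_alb = 0.15/3.17 = 0.04732; g_wv = 1.8/3.17 = 0.5678; g_lr = -0.35/3.17 = -0.1104.
Total gain g = 0.50472.
A = 1/(1 − 0.50472) = 2.019.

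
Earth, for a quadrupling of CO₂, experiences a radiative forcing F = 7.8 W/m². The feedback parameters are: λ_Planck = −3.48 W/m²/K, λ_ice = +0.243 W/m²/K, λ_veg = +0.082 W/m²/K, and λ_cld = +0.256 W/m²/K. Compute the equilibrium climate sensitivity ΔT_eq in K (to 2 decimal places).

Net feedback parameter λ = (−3.48) + (+0.243) + (+0.082) + (+0.256) = -2.899 W/m²/K.
ΔT = −F/λ = −7.8/(-2.899) = 2.69 K.

2.69 K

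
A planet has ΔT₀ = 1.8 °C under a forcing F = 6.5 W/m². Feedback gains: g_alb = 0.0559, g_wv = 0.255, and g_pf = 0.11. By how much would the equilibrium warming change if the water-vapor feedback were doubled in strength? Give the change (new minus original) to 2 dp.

2.45 °C

Original: g = 0.4209, ΔT = 1.8/(1−0.4209) = 3.1083 °C.
With doubled water-vapor: g' = 0.6759, ΔT' = 1.8/(1−0.6759) = 5.5538 °C.
Change = 5.5538 − 3.1083 = 2.45 °C.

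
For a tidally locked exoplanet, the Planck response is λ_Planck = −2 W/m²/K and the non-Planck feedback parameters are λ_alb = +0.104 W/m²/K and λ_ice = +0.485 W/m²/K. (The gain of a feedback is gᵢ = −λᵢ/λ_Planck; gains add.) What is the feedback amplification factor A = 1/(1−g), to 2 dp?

1.42

Convert to gains: g_alb = 0.104/2 = 0.052; g_ice = 0.485/2 = 0.2425.
Total gain g = 0.2945.
A = 1/(1 − 0.2945) = 1.42.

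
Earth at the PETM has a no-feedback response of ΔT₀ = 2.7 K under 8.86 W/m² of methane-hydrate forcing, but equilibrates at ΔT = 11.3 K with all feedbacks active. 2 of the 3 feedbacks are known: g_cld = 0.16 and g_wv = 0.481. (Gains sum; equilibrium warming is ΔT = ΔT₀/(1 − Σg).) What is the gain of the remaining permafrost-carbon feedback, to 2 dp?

Amplification A = ΔT/ΔT₀ = 11.3/2.7 = 4.185.
Total gain g = 1 − 1/A = 1 − 1/4.185 = 0.7611.
Known gains sum to 0.16 + 0.481 = 0.641.
g_pf = 0.7611 − 0.641 = 0.12.

0.12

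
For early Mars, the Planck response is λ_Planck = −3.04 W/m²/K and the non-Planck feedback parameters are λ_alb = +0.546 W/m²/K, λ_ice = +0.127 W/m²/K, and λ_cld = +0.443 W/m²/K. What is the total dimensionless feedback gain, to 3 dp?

0.367

Convert to gains: g_alb = 0.546/3.04 = 0.1796; g_ice = 0.127/3.04 = 0.04178; g_cld = 0.443/3.04 = 0.1457.
Total gain g = 0.36708.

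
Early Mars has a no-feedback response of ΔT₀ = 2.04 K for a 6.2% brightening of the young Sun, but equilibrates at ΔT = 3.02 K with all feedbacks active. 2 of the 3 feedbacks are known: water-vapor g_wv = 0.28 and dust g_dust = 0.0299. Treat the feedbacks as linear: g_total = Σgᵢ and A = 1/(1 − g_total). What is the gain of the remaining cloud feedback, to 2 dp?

0.01

Amplification A = ΔT/ΔT₀ = 3.02/2.04 = 1.48.
Total gain g = 1 − 1/A = 1 − 1/1.48 = 0.3243.
Known gains sum to 0.28 + 0.0299 = 0.3099.
g_cld = 0.3243 − 0.3099 = 0.01.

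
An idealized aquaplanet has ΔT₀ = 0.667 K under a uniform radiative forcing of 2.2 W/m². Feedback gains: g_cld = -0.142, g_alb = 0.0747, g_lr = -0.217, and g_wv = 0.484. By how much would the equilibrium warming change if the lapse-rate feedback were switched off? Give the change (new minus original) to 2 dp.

0.31 K

Original: g = 0.1997, ΔT = 0.667/(1−0.1997) = 0.8334 K.
Without lapse-rate: g' = 0.4167, ΔT' = 0.667/(1−0.4167) = 1.1435 K.
Change = 1.1435 − 0.8334 = 0.31 K.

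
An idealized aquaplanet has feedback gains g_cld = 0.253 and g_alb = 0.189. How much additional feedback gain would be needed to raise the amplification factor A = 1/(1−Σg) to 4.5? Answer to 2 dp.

Current total gain = 0.442.
Target gain for A = 4.5: g* = 1 − 1/4.5 = 0.7778.
Additional gain needed = 0.7778 − 0.442 = 0.34.

0.34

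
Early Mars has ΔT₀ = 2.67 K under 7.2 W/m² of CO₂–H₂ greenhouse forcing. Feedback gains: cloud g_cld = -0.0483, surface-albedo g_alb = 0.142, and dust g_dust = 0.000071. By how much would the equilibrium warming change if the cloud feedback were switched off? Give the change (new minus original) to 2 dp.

0.17 K

Original: g = 0.093771, ΔT = 2.67/(1−0.093771) = 2.9463 K.
Without cloud: g' = 0.142071, ΔT' = 2.67/(1−0.142071) = 3.1121 K.
Change = 3.1121 − 2.9463 = 0.17 K.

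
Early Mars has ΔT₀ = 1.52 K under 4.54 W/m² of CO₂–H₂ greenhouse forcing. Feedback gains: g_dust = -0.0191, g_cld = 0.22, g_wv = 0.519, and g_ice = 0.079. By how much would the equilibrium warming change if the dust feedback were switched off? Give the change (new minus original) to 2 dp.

0.79 K

Original: g = 0.7989, ΔT = 1.52/(1−0.7989) = 7.5584 K.
Without dust: g' = 0.818, ΔT' = 1.52/(1−0.818) = 8.3516 K.
Change = 8.3516 − 7.5584 = 0.79 K.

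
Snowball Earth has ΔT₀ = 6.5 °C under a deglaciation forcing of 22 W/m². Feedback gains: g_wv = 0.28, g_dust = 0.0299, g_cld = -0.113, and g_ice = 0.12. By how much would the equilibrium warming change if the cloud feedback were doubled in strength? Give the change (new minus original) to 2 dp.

Original: g = 0.3169, ΔT = 6.5/(1−0.3169) = 9.5154 °C.
With doubled cloud: g' = 0.2039, ΔT' = 6.5/(1−0.2039) = 8.1648 °C.
Change = 8.1648 − 9.5154 = -1.35 °C.

-1.35 °C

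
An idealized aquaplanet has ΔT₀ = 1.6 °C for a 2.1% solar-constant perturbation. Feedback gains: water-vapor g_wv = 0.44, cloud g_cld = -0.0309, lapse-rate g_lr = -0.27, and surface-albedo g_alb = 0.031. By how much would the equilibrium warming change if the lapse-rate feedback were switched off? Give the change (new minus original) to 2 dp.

0.93 °C

Original: g = 0.1701, ΔT = 1.6/(1−0.1701) = 1.9279 °C.
Without lapse-rate: g' = 0.4401, ΔT' = 1.6/(1−0.4401) = 2.8577 °C.
Change = 2.8577 − 1.9279 = 0.93 °C.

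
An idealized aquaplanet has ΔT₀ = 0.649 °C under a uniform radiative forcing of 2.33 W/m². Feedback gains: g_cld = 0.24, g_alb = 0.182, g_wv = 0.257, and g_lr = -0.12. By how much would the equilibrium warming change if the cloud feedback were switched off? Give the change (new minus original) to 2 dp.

Original: g = 0.559, ΔT = 0.649/(1−0.559) = 1.4717 °C.
Without cloud: g' = 0.319, ΔT' = 0.649/(1−0.319) = 0.9530 °C.
Change = 0.9530 − 1.4717 = -0.52 °C.

-0.52 °C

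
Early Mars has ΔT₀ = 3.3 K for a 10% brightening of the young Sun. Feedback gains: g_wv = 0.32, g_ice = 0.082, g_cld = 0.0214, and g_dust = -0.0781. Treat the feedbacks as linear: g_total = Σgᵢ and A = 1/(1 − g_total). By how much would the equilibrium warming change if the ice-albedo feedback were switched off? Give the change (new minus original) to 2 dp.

-0.56 K

Original: g = 0.3453, ΔT = 3.3/(1−0.3453) = 5.0405 K.
Without ice-albedo: g' = 0.2633, ΔT' = 3.3/(1−0.2633) = 4.4794 K.
Change = 4.4794 − 5.0405 = -0.56 K.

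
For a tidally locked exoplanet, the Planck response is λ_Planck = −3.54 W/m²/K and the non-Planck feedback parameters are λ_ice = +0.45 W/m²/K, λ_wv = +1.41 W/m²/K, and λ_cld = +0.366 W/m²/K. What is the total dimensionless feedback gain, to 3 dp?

0.629

Convert to gains: g_ice = 0.45/3.54 = 0.1271; g_wv = 1.41/3.54 = 0.3983; g_cld = 0.366/3.54 = 0.1034.
Total gain g = 0.6288.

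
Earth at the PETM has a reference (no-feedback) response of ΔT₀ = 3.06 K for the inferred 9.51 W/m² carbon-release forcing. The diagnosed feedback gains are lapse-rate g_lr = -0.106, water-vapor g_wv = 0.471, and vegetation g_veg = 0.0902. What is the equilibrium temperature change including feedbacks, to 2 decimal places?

5.62 K

Total gain g = -0.106 + 0.471 + 0.0902 = 0.4552.
Amplification A = 1/(1 − 0.4552) = 1.836.
ΔT = 3.06 × 1.836 = 5.62 K.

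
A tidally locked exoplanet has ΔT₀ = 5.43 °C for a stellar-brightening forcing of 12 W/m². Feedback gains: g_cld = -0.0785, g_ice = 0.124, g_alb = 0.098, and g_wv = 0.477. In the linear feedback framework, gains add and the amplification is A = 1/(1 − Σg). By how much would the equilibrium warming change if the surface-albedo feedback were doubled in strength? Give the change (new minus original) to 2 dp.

4.98 °C

Original: g = 0.6205, ΔT = 5.43/(1−0.6205) = 14.3083 °C.
With doubled surface-albedo: g' = 0.7185, ΔT' = 5.43/(1−0.7185) = 19.2895 °C.
Change = 19.2895 − 14.3083 = 4.98 °C.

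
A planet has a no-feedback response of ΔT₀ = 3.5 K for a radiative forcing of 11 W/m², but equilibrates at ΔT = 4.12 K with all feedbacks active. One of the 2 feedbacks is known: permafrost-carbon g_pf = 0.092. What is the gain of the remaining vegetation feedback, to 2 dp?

0.06

Amplification A = ΔT/ΔT₀ = 4.12/3.5 = 1.177.
Total gain g = 1 − 1/A = 1 − 1/1.177 = 0.1504.
The known gain is 0.092.
g_veg = 0.1504 − 0.092 = 0.06.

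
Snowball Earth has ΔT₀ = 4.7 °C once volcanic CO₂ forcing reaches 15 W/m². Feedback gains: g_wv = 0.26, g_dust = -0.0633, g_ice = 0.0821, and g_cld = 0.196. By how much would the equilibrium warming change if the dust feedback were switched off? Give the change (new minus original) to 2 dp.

1.23 °C

Original: g = 0.4748, ΔT = 4.7/(1−0.4748) = 8.9490 °C.
Without dust: g' = 0.5381, ΔT' = 4.7/(1−0.5381) = 10.1754 °C.
Change = 10.1754 − 8.9490 = 1.23 °C.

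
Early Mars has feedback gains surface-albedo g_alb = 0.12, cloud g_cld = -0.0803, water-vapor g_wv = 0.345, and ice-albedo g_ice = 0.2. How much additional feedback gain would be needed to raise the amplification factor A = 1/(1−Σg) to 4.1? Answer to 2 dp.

0.17

Current total gain = 0.5847.
Target gain for A = 4.1: g* = 1 − 1/4.1 = 0.7561.
Additional gain needed = 0.7561 − 0.5847 = 0.17.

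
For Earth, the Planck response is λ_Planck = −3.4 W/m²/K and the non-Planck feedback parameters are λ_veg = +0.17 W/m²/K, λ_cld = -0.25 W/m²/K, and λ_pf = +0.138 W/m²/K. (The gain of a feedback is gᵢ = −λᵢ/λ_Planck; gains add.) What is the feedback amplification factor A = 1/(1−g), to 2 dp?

Convert to gains: g_veg = 0.17/3.4 = 0.05; g_cld = -0.25/3.4 = -0.07353; g_pf = 0.138/3.4 = 0.04059.
Total gain g = 0.01706.
A = 1/(1 − 0.01706) = 1.02.

1.02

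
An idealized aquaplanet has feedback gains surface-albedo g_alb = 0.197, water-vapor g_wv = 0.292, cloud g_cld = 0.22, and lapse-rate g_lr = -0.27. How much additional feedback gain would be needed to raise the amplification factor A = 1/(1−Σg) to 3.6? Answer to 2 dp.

0.28

Current total gain = 0.439.
Target gain for A = 3.6: g* = 1 − 1/3.6 = 0.7222.
Additional gain needed = 0.7222 − 0.439 = 0.28.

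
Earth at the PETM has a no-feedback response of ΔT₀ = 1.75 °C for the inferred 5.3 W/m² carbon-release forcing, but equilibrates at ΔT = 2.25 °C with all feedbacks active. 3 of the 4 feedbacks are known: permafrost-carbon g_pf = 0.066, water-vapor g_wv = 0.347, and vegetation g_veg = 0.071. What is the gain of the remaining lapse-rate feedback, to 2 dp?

Amplification A = ΔT/ΔT₀ = 2.25/1.75 = 1.286.
Total gain g = 1 − 1/A = 1 − 1/1.286 = 0.2224.
Known gains sum to 0.066 + 0.347 + 0.071 = 0.484.
g_lr = 0.2224 − 0.484 = -0.26.

-0.26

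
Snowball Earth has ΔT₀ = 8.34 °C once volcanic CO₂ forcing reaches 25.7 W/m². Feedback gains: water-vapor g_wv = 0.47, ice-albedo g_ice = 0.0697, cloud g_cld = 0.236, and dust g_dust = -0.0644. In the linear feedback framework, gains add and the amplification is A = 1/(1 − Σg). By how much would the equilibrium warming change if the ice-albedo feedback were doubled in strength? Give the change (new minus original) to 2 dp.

9.19 °C

Original: g = 0.7113, ΔT = 8.34/(1−0.7113) = 28.8881 °C.
With doubled ice-albedo: g' = 0.781, ΔT' = 8.34/(1−0.781) = 38.0822 °C.
Change = 38.0822 − 28.8881 = 9.19 °C.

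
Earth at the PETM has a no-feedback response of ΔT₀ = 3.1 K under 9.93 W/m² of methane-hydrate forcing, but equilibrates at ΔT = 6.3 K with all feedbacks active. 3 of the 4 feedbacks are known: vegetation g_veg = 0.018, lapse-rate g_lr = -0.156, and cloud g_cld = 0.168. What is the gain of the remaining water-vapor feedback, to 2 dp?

Amplification A = ΔT/ΔT₀ = 6.3/3.1 = 2.032.
Total gain g = 1 − 1/A = 1 − 1/2.032 = 0.5079.
Known gains sum to 0.018 − 0.156 + 0.168 = 0.03.
g_wv = 0.5079 − 0.03 = 0.48.

0.48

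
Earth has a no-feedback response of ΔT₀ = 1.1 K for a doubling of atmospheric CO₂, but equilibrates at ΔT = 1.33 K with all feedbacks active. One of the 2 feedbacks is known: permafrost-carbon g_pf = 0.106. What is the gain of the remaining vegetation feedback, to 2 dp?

Amplification A = ΔT/ΔT₀ = 1.33/1.1 = 1.209.
Total gain g = 1 − 1/A = 1 − 1/1.209 = 0.1729.
The known gain is 0.106.
g_veg = 0.1729 − 0.106 = 0.07.

0.07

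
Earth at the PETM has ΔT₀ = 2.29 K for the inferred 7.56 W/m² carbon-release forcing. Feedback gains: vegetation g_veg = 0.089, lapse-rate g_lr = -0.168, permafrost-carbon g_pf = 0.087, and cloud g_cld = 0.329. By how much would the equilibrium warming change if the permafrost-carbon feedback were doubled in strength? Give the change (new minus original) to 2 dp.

Original: g = 0.337, ΔT = 2.29/(1−0.337) = 3.4540 K.
With doubled permafrost-carbon: g' = 0.424, ΔT' = 2.29/(1−0.424) = 3.9757 K.
Change = 3.9757 − 3.4540 = 0.52 K.

0.52 K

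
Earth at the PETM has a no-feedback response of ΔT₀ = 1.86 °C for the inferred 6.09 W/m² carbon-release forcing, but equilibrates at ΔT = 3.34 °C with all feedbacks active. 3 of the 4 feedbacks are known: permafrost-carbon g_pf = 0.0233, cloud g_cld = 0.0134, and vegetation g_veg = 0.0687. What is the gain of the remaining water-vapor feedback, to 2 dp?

Amplification A = ΔT/ΔT₀ = 3.34/1.86 = 1.796.
Total gain g = 1 − 1/A = 1 − 1/1.796 = 0.4432.
Known gains sum to 0.0233 + 0.0134 + 0.0687 = 0.1054.
g_wv = 0.4432 − 0.1054 = 0.34.

0.34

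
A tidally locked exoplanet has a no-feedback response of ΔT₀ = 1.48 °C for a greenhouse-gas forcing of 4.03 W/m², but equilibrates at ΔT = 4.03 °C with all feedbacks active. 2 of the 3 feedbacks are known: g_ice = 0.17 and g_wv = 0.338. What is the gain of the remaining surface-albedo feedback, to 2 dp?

0.12

Amplification A = ΔT/ΔT₀ = 4.03/1.48 = 2.723.
Total gain g = 1 − 1/A = 1 − 1/2.723 = 0.6328.
Known gains sum to 0.17 + 0.338 = 0.508.
g_alb = 0.6328 − 0.508 = 0.12.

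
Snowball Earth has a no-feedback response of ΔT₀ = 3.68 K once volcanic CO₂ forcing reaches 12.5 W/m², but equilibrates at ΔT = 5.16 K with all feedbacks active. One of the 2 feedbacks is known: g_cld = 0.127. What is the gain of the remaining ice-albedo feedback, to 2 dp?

Amplification A = ΔT/ΔT₀ = 5.16/3.68 = 1.402.
Total gain g = 1 − 1/A = 1 − 1/1.402 = 0.2867.
The known gain is 0.127.
g_ice = 0.2867 − 0.127 = 0.16.

0.16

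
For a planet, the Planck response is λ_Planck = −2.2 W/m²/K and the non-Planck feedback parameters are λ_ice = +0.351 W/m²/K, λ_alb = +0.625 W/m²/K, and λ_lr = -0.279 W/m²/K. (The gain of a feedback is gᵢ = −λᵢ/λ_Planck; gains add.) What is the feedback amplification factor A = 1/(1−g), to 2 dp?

Convert to gains: g_ice = 0.351/2.2 = 0.1595; g_alb = 0.625/2.2 = 0.2841; g_lr = -0.279/2.2 = -0.1268.
Total gain g = 0.3168.
A = 1/(1 − 0.3168) = 1.46.

1.46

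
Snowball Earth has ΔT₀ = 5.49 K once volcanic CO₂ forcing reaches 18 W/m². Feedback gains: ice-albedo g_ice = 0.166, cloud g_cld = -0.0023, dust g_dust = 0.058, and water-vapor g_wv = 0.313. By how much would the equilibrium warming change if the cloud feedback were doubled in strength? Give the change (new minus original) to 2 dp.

Original: g = 0.5347, ΔT = 5.49/(1−0.5347) = 11.7988 K.
With doubled cloud: g' = 0.5324, ΔT' = 5.49/(1−0.5324) = 11.7408 K.
Change = 11.7408 − 11.7988 = -0.06 K.

-0.06 K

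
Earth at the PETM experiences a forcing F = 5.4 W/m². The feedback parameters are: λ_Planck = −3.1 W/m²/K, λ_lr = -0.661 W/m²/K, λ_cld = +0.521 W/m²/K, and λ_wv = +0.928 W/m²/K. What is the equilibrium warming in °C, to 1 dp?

2.3 °C

Net feedback parameter λ = (−3.1) + (-0.661) + (+0.521) + (+0.928) = -2.312 W/m²/K.
ΔT = −F/λ = −5.4/(-2.312) = 2.3 °C.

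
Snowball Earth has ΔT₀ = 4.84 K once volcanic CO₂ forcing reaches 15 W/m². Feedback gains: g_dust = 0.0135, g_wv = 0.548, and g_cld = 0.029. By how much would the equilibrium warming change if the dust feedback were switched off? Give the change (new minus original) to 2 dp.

-0.38 K

Original: g = 0.5905, ΔT = 4.84/(1−0.5905) = 11.8193 K.
Without dust: g' = 0.577, ΔT' = 4.84/(1−0.577) = 11.4421 K.
Change = 11.4421 − 11.8193 = -0.38 K.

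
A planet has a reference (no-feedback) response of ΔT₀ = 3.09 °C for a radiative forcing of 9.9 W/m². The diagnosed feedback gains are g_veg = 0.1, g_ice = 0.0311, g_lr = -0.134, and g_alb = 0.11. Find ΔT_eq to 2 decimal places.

3.46 °C

Total gain g = 0.1 + 0.0311 − 0.134 + 0.11 = 0.1071.
Amplification A = 1/(1 − 0.1071) = 1.12.
ΔT = 3.09 × 1.12 = 3.46 °C.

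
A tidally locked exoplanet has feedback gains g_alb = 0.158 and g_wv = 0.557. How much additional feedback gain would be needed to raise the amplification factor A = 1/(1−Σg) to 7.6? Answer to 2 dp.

Current total gain = 0.715.
Target gain for A = 7.6: g* = 1 − 1/7.6 = 0.8684.
Additional gain needed = 0.8684 − 0.715 = 0.15.

0.15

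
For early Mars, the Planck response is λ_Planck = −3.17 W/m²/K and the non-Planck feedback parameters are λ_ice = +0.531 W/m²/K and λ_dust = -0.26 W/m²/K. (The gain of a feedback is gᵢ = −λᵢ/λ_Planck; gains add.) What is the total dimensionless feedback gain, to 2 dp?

Convert to gains: g_ice = 0.531/3.17 = 0.1675; g_dust = -0.26/3.17 = -0.08202.
Total gain g = 0.08548.

0.09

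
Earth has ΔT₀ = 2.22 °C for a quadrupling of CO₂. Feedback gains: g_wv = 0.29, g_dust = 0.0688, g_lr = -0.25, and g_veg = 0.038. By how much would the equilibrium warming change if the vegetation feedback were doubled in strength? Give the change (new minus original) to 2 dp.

0.12 °C

Original: g = 0.1468, ΔT = 2.22/(1−0.1468) = 2.6020 °C.
With doubled vegetation: g' = 0.1848, ΔT' = 2.22/(1−0.1848) = 2.7233 °C.
Change = 2.7233 − 2.6020 = 0.12 °C.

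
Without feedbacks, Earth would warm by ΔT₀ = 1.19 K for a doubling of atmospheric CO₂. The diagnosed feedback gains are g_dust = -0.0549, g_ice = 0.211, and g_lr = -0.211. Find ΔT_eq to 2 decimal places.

1.13 K

Total gain g = -0.0549 + 0.211 − 0.211 = -0.0549.
Amplification A = 1/(1 + 0.0549) = 0.948.
ΔT = 1.19 × 0.948 = 1.13 K.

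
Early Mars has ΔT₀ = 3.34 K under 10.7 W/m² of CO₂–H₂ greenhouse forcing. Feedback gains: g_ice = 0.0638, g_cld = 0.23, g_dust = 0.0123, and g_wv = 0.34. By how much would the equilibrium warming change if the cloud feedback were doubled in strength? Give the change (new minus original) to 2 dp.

17.52 K

Original: g = 0.6461, ΔT = 3.34/(1−0.6461) = 9.4377 K.
With doubled cloud: g' = 0.8761, ΔT' = 3.34/(1−0.8761) = 26.9572 K.
Change = 26.9572 − 9.4377 = 17.52 K.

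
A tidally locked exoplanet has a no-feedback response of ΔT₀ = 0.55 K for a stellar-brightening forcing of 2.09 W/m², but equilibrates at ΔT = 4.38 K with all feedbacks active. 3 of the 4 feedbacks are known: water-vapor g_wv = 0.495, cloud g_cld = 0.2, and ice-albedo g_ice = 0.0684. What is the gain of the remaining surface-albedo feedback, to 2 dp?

0.11

Amplification A = ΔT/ΔT₀ = 4.38/0.55 = 7.964.
Total gain g = 1 − 1/A = 1 − 1/7.964 = 0.8744.
Known gains sum to 0.495 + 0.2 + 0.0684 = 0.7634.
g_alb = 0.8744 − 0.7634 = 0.11.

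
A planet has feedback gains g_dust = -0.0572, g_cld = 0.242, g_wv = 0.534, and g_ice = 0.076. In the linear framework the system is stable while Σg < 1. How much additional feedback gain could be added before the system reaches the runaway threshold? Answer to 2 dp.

0.21

Current total gain = -0.0572 + 0.242 + 0.534 + 0.076 = 0.7948.
Margin to runaway = 1 − 0.7948 = 0.21.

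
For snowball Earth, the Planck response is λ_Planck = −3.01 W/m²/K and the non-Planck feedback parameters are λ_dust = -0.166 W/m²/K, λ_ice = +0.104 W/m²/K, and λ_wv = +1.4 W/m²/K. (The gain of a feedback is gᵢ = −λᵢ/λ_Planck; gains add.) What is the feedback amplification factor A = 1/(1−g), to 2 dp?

Convert to gains: g_dust = -0.166/3.01 = -0.05515; g_ice = 0.104/3.01 = 0.03455; g_wv = 1.4/3.01 = 0.4651.
Total gain g = 0.4445.
A = 1/(1 − 0.4445) = 1.80.

1.80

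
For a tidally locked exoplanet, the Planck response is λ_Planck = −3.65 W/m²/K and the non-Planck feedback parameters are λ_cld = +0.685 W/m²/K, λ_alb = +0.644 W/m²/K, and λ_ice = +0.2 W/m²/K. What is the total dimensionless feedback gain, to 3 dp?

0.419

Convert to gains: g_cld = 0.685/3.65 = 0.1877; g_alb = 0.644/3.65 = 0.1764; g_ice = 0.2/3.65 = 0.05479.
Total gain g = 0.41889.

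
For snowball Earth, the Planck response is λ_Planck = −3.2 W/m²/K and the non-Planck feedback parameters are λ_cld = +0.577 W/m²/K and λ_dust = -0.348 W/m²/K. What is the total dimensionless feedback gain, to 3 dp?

Convert to gains: g_cld = 0.577/3.2 = 0.1803; g_dust = -0.348/3.2 = -0.1087.
Total gain g = 0.0716.

0.072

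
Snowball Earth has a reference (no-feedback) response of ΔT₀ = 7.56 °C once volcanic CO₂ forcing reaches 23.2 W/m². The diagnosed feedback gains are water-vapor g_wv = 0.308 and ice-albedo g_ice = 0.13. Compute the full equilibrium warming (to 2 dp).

13.45 °C

Total gain g = 0.308 + 0.13 = 0.438.
Amplification A = 1/(1 − 0.438) = 1.779.
ΔT = 7.56 × 1.779 = 13.45 °C.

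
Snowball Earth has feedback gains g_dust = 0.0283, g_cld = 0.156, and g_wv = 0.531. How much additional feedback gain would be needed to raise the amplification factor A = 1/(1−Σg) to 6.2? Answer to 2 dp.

0.12

Current total gain = 0.7153.
Target gain for A = 6.2: g* = 1 − 1/6.2 = 0.8387.
Additional gain needed = 0.8387 − 0.7153 = 0.12.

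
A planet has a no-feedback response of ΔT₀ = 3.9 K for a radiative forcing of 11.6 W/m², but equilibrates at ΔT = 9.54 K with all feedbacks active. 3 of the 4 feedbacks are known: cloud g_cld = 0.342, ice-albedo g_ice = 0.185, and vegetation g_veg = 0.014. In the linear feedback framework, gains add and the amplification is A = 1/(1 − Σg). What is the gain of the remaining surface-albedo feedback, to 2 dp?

Amplification A = ΔT/ΔT₀ = 9.54/3.9 = 2.446.
Total gain g = 1 − 1/A = 1 − 1/2.446 = 0.5912.
Known gains sum to 0.342 + 0.185 + 0.014 = 0.541.
g_alb = 0.5912 − 0.541 = 0.05.

0.05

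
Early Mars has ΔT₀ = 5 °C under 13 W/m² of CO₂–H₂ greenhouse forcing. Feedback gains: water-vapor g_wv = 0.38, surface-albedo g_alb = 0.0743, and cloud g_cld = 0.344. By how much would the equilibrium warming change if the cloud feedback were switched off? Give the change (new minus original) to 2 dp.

Original: g = 0.7983, ΔT = 5/(1−0.7983) = 24.7893 °C.
Without cloud: g' = 0.4543, ΔT' = 5/(1−0.4543) = 9.1625 °C.
Change = 9.1625 − 24.7893 = -15.63 °C.

-15.63 °C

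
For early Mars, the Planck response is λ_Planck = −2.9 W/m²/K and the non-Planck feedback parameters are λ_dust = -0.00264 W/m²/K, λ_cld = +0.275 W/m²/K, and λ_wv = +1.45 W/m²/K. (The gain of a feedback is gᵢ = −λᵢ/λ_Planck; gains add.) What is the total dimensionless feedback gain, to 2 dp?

Convert to gains: g_dust = -0.00264/2.9 = -0.00091; g_cld = 0.275/2.9 = 0.09483; g_wv = 1.45/2.9 = 0.5.
Total gain g = 0.59392.

0.59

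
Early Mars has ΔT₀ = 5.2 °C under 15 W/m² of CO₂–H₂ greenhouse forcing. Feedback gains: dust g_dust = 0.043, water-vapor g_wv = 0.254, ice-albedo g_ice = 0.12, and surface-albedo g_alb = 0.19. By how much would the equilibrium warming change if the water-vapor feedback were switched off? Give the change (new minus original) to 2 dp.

-5.19 °C

Original: g = 0.607, ΔT = 5.2/(1−0.607) = 13.2316 °C.
Without water-vapor: g' = 0.353, ΔT' = 5.2/(1−0.353) = 8.0371 °C.
Change = 8.0371 − 13.2316 = -5.19 °C.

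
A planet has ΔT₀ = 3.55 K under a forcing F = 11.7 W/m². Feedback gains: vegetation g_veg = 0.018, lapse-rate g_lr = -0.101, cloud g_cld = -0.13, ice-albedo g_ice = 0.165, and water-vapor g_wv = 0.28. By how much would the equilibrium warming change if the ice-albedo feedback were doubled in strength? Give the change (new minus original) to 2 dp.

1.26 K

Original: g = 0.232, ΔT = 3.55/(1−0.232) = 4.6224 K.
With doubled ice-albedo: g' = 0.397, ΔT' = 3.55/(1−0.397) = 5.8872 K.
Change = 5.8872 − 4.6224 = 1.26 K.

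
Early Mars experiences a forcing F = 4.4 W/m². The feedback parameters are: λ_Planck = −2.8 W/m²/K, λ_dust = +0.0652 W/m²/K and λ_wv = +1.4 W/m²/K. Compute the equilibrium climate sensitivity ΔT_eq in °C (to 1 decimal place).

3.3 °C

Net feedback parameter λ = (−2.8) + (+0.0652) + (+1.4) = -1.3348 W/m²/K.
ΔT = −F/λ = −4.4/(-1.3348) = 3.3 °C.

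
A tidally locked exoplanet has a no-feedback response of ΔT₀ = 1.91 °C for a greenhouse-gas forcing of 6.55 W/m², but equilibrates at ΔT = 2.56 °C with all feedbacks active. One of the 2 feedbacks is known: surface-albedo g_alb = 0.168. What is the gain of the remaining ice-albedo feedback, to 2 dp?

Amplification A = ΔT/ΔT₀ = 2.56/1.91 = 1.34.
Total gain g = 1 − 1/A = 1 − 1/1.34 = 0.2537.
The known gain is 0.168.
g_ice = 0.2537 − 0.168 = 0.09.

0.09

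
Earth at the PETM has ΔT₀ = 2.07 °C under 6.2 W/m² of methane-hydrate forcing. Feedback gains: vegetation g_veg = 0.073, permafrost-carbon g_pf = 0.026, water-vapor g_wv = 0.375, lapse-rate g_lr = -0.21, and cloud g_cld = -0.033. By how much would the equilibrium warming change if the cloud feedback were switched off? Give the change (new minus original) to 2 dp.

Original: g = 0.231, ΔT = 2.07/(1−0.231) = 2.6918 °C.
Without cloud: g' = 0.264, ΔT' = 2.07/(1−0.264) = 2.8125 °C.
Change = 2.8125 − 2.6918 = 0.12 °C.

0.12 °C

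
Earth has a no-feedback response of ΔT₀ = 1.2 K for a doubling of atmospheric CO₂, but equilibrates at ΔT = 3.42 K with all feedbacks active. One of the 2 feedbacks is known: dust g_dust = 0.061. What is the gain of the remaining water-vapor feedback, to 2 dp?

0.59

Amplification A = ΔT/ΔT₀ = 3.42/1.2 = 2.85.
Total gain g = 1 − 1/A = 1 − 1/2.85 = 0.6491.
The known gain is 0.061.
g_wv = 0.6491 − 0.061 = 0.59.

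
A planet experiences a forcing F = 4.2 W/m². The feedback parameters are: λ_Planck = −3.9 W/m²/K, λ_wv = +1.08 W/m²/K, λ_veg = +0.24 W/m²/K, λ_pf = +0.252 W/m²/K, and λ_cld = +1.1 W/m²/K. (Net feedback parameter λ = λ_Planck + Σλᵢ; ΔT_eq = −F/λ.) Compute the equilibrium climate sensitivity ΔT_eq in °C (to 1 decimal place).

Net feedback parameter λ = (−3.9) + (+1.08) + (+0.24) + (+0.252) + (+1.1) = -1.228 W/m²/K.
ΔT = −F/λ = −4.2/(-1.228) = 3.4 °C.

3.4 °C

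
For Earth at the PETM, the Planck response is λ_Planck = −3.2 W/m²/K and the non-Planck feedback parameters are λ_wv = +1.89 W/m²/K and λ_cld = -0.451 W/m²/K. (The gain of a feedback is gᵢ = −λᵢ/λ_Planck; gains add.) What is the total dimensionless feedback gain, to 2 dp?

Convert to gains: g_wv = 1.89/3.2 = 0.5906; g_cld = -0.451/3.2 = -0.1409.
Total gain g = 0.4497.

0.45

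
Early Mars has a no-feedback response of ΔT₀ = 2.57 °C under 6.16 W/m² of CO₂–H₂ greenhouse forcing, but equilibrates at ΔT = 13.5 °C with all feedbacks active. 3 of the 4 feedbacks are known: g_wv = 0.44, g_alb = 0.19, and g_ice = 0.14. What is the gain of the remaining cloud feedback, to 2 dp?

0.04

Amplification A = ΔT/ΔT₀ = 13.5/2.57 = 5.253.
Total gain g = 1 − 1/A = 1 − 1/5.253 = 0.8096.
Known gains sum to 0.44 + 0.19 + 0.14 = 0.77.
g_cld = 0.8096 − 0.77 = 0.04.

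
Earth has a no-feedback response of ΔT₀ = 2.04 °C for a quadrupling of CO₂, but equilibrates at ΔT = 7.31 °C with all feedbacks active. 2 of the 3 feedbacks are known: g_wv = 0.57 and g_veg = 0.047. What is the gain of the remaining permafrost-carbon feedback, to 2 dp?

0.10

Amplification A = ΔT/ΔT₀ = 7.31/2.04 = 3.583.
Total gain g = 1 − 1/A = 1 − 1/3.583 = 0.7209.
Known gains sum to 0.57 + 0.047 = 0.617.
g_pf = 0.7209 − 0.617 = 0.10.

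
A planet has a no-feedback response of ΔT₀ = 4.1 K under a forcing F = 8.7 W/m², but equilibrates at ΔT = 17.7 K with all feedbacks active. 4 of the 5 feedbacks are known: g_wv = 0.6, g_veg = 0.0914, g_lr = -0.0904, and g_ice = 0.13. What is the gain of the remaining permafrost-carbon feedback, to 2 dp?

Amplification A = ΔT/ΔT₀ = 17.7/4.1 = 4.317.
Total gain g = 1 − 1/A = 1 − 1/4.317 = 0.7684.
Known gains sum to 0.6 + 0.0914 − 0.0904 + 0.13 = 0.731.
g_pf = 0.7684 − 0.731 = 0.04.

0.04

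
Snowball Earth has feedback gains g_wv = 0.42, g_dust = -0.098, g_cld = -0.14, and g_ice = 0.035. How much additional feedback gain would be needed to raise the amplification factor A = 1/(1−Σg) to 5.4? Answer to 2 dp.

Current total gain = 0.217.
Target gain for A = 5.4: g* = 1 − 1/5.4 = 0.8148.
Additional gain needed = 0.8148 − 0.217 = 0.60.

0.60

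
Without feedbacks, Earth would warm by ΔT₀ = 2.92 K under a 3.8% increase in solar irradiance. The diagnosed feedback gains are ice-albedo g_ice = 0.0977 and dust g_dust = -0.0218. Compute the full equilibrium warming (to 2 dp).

3.16 K

Total gain g = 0.0977 − 0.0218 = 0.0759.
Amplification A = 1/(1 − 0.0759) = 1.082.
ΔT = 2.92 × 1.082 = 3.16 K.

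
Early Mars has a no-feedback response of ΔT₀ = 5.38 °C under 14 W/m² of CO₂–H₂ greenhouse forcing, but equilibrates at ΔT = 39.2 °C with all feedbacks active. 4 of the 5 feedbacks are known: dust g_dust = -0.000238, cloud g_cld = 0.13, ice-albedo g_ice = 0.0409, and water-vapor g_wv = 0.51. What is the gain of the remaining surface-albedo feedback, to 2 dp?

Amplification A = ΔT/ΔT₀ = 39.2/5.38 = 7.286.
Total gain g = 1 − 1/A = 1 − 1/7.286 = 0.8628.
Known gains sum to -0.000238 + 0.13 + 0.0409 + 0.51 = 0.680662.
g_alb = 0.8628 − 0.680662 = 0.18.

0.18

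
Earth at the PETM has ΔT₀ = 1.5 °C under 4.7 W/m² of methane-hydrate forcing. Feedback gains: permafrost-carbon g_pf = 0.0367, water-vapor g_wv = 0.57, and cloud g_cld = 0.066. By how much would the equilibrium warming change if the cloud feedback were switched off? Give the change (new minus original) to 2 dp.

Original: g = 0.6727, ΔT = 1.5/(1−0.6727) = 4.5830 °C.
Without cloud: g' = 0.6067, ΔT' = 1.5/(1−0.6067) = 3.8139 °C.
Change = 3.8139 − 4.5830 = -0.77 °C.

-0.77 °C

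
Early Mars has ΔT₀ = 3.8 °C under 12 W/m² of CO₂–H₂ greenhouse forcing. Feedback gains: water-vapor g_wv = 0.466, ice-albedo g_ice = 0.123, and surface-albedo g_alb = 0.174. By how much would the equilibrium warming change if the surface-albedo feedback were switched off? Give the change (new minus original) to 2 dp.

-6.79 °C

Original: g = 0.763, ΔT = 3.8/(1−0.763) = 16.0338 °C.
Without surface-albedo: g' = 0.589, ΔT' = 3.8/(1−0.589) = 9.2457 °C.
Change = 9.2457 − 16.0338 = -6.79 °C.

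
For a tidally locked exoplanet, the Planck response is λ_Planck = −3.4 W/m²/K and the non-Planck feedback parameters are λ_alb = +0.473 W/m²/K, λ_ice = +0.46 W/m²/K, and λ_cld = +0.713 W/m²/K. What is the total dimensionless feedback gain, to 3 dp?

0.484

Convert to gains: g_alb = 0.473/3.4 = 0.1391; g_ice = 0.46/3.4 = 0.1353; g_cld = 0.713/3.4 = 0.2097.
Total gain g = 0.4841.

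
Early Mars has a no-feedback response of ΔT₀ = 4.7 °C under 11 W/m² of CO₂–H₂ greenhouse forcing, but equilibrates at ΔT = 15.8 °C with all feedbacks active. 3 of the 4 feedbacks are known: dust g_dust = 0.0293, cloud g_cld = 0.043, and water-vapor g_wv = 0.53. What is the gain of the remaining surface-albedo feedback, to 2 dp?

Amplification A = ΔT/ΔT₀ = 15.8/4.7 = 3.362.
Total gain g = 1 − 1/A = 1 − 1/3.362 = 0.7026.
Known gains sum to 0.0293 + 0.043 + 0.53 = 0.6023.
g_alb = 0.7026 − 0.6023 = 0.10.

0.10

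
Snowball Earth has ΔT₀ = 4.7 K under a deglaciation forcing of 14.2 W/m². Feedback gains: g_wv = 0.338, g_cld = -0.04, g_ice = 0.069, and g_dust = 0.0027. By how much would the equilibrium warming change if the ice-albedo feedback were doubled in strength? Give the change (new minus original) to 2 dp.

0.92 K

Original: g = 0.3697, ΔT = 4.7/(1−0.3697) = 7.4568 K.
With doubled ice-albedo: g' = 0.4387, ΔT' = 4.7/(1−0.4387) = 8.3734 K.
Change = 8.3734 − 7.4568 = 0.92 K.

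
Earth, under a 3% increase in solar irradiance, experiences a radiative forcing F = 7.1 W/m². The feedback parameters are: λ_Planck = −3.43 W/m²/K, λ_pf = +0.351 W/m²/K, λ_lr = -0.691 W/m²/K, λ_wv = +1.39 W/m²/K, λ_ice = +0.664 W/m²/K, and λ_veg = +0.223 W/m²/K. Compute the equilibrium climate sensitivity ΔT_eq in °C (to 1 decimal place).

4.8 °C

Net feedback parameter λ = (−3.43) + (+0.351) + (-0.691) + (+1.39) + (+0.664) + (+0.223) = -1.493 W/m²/K.
ΔT = −F/λ = −7.1/(-1.493) = 4.8 °C.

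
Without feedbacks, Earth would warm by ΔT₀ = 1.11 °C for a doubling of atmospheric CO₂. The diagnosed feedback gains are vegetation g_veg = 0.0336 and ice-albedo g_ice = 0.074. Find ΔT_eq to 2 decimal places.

Total gain g = 0.0336 + 0.074 = 0.1076.
Amplification A = 1/(1 − 0.1076) = 1.121.
ΔT = 1.11 × 1.121 = 1.24 °C.

1.24 °C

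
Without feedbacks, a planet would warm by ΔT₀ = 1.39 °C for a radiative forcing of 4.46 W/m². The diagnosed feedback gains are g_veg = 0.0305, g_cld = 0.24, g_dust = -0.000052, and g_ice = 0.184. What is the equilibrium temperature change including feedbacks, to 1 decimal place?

2.5 °C

Total gain g = 0.0305 + 0.24 − 0.000052 + 0.184 = 0.454448.
Amplification A = 1/(1 − 0.454448) = 1.833.
ΔT = 1.39 × 1.833 = 2.5 °C.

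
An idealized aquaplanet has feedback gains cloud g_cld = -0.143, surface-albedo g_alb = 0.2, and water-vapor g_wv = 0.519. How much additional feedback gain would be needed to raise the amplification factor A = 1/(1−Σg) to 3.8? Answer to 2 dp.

Current total gain = 0.576.
Target gain for A = 3.8: g* = 1 − 1/3.8 = 0.7368.
Additional gain needed = 0.7368 − 0.576 = 0.16.

0.16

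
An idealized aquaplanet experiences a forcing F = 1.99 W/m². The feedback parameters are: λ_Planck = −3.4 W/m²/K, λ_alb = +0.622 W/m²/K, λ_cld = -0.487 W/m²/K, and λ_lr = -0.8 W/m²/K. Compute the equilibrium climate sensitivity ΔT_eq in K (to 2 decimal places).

0.49 K

Net feedback parameter λ = (−3.4) + (+0.622) + (-0.487) + (-0.8) = -4.065 W/m²/K.
ΔT = −F/λ = −1.99/(-4.065) = 0.49 K.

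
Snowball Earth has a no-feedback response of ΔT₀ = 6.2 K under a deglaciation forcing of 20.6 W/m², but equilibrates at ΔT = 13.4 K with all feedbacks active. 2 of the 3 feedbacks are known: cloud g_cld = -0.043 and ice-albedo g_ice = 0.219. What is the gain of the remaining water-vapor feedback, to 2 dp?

Amplification A = ΔT/ΔT₀ = 13.4/6.2 = 2.161.
Total gain g = 1 − 1/A = 1 − 1/2.161 = 0.5373.
Known gains sum to -0.043 + 0.219 = 0.176.
g_wv = 0.5373 − 0.176 = 0.36.

0.36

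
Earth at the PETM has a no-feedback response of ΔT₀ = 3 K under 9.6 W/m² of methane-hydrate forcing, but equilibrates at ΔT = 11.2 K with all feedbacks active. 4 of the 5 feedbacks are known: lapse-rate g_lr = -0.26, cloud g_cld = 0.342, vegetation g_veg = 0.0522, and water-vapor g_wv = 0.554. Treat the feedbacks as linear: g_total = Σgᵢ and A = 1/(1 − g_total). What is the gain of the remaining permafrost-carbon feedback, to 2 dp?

0.04

Amplification A = ΔT/ΔT₀ = 11.2/3 = 3.733.
Total gain g = 1 − 1/A = 1 − 1/3.733 = 0.7321.
Known gains sum to -0.26 + 0.342 + 0.0522 + 0.554 = 0.6882.
g_pf = 0.7321 − 0.6882 = 0.04.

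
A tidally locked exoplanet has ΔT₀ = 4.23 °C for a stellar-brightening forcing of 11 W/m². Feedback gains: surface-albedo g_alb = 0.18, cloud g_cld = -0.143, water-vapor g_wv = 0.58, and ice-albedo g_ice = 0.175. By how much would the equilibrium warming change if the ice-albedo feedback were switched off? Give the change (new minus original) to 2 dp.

-9.29 °C

Original: g = 0.792, ΔT = 4.23/(1−0.792) = 20.3365 °C.
Without ice-albedo: g' = 0.617, ΔT' = 4.23/(1−0.617) = 11.0444 °C.
Change = 11.0444 − 20.3365 = -9.29 °C.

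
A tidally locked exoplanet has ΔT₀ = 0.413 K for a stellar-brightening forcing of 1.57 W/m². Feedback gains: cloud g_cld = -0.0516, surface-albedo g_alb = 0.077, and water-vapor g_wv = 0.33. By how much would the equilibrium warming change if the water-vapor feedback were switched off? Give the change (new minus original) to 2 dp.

-0.22 K

Original: g = 0.3554, ΔT = 0.413/(1−0.3554) = 0.6407 K.
Without water-vapor: g' = 0.0254, ΔT' = 0.413/(1−0.0254) = 0.4238 K.
Change = 0.4238 − 0.6407 = -0.22 K.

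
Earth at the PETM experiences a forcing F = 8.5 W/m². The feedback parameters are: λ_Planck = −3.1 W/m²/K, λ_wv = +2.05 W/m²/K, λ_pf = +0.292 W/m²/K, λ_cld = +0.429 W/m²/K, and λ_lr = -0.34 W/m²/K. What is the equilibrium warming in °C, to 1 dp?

Net feedback parameter λ = (−3.1) + (+2.05) + (+0.292) + (+0.429) + (-0.34) = -0.669 W/m²/K.
ΔT = −F/λ = −8.5/(-0.669) = 12.7 °C.

12.7 °C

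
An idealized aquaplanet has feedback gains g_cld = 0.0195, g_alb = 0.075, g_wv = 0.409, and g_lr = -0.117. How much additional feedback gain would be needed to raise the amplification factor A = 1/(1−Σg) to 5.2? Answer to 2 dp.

0.42

Current total gain = 0.3865.
Target gain for A = 5.2: g* = 1 − 1/5.2 = 0.8077.
Additional gain needed = 0.8077 − 0.3865 = 0.42.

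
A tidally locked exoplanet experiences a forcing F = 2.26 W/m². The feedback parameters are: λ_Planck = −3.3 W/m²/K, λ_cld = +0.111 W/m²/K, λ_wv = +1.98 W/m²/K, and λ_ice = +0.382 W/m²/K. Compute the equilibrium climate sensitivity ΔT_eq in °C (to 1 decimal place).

Net feedback parameter λ = (−3.3) + (+0.111) + (+1.98) + (+0.382) = -0.827 W/m²/K.
ΔT = −F/λ = −2.26/(-0.827) = 2.7 °C.

2.7 °C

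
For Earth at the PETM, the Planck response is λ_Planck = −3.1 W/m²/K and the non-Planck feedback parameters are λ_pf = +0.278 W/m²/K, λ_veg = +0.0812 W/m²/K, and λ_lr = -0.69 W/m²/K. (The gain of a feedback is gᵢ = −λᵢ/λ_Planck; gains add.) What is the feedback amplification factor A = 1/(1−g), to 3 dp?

Convert to gains: g_pf = 0.278/3.1 = 0.08968; g_veg = 0.0812/3.1 = 0.02619; g_lr = -0.69/3.1 = -0.2226.
Total gain g = -0.10673.
A = 1/(1 + 0.10673) = 0.904.

0.904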